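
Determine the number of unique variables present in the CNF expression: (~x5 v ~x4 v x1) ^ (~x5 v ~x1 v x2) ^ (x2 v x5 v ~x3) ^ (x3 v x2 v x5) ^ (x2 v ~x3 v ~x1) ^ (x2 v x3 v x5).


Identify each distinct variable in the formula.
Variables found: x1, x2, x3, x4, x5.
Total distinct variables = 5.

5


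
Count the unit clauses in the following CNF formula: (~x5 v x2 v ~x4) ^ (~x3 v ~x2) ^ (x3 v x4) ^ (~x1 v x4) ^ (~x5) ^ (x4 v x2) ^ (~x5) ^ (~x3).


A unit clause contains exactly one literal.
Unit clauses found: (~x5), (~x5), (~x3).
Count = 3.

3


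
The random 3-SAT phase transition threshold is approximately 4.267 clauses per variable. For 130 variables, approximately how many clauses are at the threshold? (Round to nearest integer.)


The 3-SAT phase transition occurs at approximately 4.267 clauses per variable.
m = 4.267 * 130 = 554.71.
Rounded to nearest integer: 555.

555


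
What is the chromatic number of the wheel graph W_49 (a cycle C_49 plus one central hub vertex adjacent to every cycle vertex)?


W_49 consists of the cycle C_49 together with a hub vertex adjacent to every cycle vertex.
The cycle C_49 needs 3 colors (odd cycle -> 3).
The hub is adjacent to every cycle vertex, so it must receive a new color distinct from all of them.
Chromatic number = 3 + 1 = 4.

4


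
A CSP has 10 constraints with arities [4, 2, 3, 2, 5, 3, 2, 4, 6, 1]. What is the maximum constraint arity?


The arities are: 4, 2, 3, 2, 5, 3, 2, 4, 6, 1.
Scan for the maximum value.
Maximum arity = 6.

6


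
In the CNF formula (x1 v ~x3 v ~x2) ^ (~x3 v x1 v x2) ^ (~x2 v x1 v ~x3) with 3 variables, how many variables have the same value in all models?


Find all satisfying assignments: 6 model(s).
Check which variables have the same value in every model.
No variable is fixed across all models.
Backbone size = 0.

0


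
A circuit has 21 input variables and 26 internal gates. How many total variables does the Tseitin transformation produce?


The Tseitin transformation introduces one auxiliary variable per gate.
Total variables = inputs + gates = 21 + 26 = 47.

47


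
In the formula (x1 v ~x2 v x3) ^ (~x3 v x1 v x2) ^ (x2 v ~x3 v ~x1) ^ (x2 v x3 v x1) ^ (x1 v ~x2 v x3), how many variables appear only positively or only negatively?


A pure literal appears in only one polarity across all clauses.
No pure literals found.
Count = 0.

0


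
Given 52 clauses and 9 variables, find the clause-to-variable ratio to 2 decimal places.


Clause-to-variable ratio = clauses / variables.
52 / 9 = 5.78.

5.78


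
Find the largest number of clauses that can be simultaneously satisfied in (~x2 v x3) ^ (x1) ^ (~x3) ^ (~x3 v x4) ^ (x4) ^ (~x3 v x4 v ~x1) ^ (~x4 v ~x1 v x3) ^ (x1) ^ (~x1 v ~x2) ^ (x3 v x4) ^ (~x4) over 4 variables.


Enumerate all 16 truth assignments.
For each, count how many of the 11 clauses are satisfied.
The formula is not fully satisfiable, so the maximum is below 11.
Maximum simultaneously satisfiable clauses = 9.

9


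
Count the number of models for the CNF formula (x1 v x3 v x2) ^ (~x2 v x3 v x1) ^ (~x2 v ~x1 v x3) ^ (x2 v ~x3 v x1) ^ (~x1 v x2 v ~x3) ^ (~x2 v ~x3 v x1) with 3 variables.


Enumerate all 8 truth assignments over 3 variables.
Test each against every clause.
Satisfying assignments found: 2.

2


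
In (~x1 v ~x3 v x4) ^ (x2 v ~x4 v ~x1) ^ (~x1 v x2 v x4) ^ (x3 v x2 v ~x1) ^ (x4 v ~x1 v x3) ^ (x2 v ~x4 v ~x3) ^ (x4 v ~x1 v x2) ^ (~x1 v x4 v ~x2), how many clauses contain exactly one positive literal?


A definite clause has exactly one positive literal.
Clause 1: 1 positive -> definite
Clause 2: 1 positive -> definite
Clause 3: 2 positive -> not definite
Clause 4: 2 positive -> not definite
Clause 5: 2 positive -> not definite
Clause 6: 1 positive -> definite
Clause 7: 2 positive -> not definite
Clause 8: 1 positive -> definite
Definite clause count = 4.

4


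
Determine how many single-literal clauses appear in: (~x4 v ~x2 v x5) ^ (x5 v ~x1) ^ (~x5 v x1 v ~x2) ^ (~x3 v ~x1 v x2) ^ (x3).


A unit clause contains exactly one literal.
Unit clauses found: (x3).
Count = 1.

1


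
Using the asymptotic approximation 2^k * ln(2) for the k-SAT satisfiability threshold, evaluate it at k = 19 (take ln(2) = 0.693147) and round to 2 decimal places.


Using the asymptotic formula: threshold ~ 2^k * ln(2).
2^19 = 524288.
524288 * 0.693147 = 363408.65.

363408.65


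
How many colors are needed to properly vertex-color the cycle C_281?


An odd cycle cannot be 2-colored: alternating two colors around the cycle returns to the start with a conflict.
Since 281 is odd, three colors are required (and three suffice).
Chromatic number = 3.

3


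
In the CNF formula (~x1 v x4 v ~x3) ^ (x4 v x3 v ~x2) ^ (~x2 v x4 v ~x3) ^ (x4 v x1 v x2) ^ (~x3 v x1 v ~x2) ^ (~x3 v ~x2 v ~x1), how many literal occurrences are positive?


Scan each clause for unnegated literals.
Clause 1: 1 positive; Clause 2: 2 positive; Clause 3: 1 positive; Clause 4: 3 positive; Clause 5: 1 positive; Clause 6: 0 positive.
Total positive literal occurrences = 8.

8


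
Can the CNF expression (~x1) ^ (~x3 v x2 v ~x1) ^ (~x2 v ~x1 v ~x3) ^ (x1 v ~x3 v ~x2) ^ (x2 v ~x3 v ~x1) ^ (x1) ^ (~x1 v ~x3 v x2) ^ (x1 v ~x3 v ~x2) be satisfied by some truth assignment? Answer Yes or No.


Check all 8 possible truth assignments.
Number of satisfying assignments found: 0.
The formula is unsatisfiable.

No


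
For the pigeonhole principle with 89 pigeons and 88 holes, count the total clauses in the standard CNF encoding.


The PHP encoding has two parts:
1) At-least-one-hole clauses: 89 (one per pigeon, each with 88 literals).
2) At-most-one-pigeon-per-hole clauses: 88 holes * C(89,2) = 88 * 3916 = 344608.
Total clauses = 89 + 344608 = 344697.

344697


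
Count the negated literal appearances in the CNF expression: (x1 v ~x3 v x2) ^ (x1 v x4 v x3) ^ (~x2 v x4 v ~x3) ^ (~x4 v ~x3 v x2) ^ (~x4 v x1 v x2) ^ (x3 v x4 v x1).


Scan each clause for negated literals.
Clause 1: 1 negative; Clause 2: 0 negative; Clause 3: 2 negative; Clause 4: 2 negative; Clause 5: 1 negative; Clause 6: 0 negative.
Total negative literal occurrences = 6.

6


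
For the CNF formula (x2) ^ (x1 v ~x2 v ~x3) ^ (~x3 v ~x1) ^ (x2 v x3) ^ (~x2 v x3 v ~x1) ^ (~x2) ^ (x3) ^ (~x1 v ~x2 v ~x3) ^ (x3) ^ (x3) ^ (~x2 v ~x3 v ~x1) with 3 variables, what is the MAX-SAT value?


Enumerate all 8 truth assignments.
For each, count how many of the 11 clauses are satisfied.
The formula is not fully satisfiable, so the maximum is below 11.
Maximum simultaneously satisfiable clauses = 10.

10


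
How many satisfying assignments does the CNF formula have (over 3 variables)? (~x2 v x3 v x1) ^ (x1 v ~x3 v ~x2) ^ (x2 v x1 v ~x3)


Enumerate all 8 truth assignments over 3 variables.
Test each against every clause.
Satisfying assignments found: 5.

5


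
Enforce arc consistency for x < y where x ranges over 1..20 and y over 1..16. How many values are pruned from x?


For the constraint x < y, x needs a supporting value in y's domain.
x can be at most 15 (one less than y's maximum).
Valid x values from domain: 15 out of 20.
Pruned = 20 - 15 = 5.

5


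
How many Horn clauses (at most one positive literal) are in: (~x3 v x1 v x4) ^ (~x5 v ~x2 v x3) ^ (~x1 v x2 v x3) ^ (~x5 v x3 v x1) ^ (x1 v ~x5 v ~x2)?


A Horn clause has at most one positive literal.
Clause 1: 2 positive lit(s) -> not Horn
Clause 2: 1 positive lit(s) -> Horn
Clause 3: 2 positive lit(s) -> not Horn
Clause 4: 2 positive lit(s) -> not Horn
Clause 5: 1 positive lit(s) -> Horn
Total Horn clauses = 2.

2


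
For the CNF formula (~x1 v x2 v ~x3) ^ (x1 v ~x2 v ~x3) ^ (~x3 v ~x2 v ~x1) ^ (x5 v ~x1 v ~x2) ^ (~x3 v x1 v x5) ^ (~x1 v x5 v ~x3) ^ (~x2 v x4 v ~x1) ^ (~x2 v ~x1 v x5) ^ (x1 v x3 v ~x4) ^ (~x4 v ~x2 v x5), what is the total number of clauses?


Each group enclosed in parentheses joined by ^ is one clause.
Counting the conjuncts: 10 clauses.

10


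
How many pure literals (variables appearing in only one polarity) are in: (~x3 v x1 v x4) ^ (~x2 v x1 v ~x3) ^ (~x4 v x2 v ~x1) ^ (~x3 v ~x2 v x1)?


A pure literal appears in only one polarity across all clauses.
Pure literals: x3 (negative only).
Count = 1.

1


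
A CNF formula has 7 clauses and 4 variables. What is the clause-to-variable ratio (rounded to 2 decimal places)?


Clause-to-variable ratio = clauses / variables.
7 / 4 = 1.75.

1.75


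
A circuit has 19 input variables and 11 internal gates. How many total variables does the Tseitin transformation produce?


The Tseitin transformation introduces one auxiliary variable per gate.
Total variables = inputs + gates = 19 + 11 = 30.

30


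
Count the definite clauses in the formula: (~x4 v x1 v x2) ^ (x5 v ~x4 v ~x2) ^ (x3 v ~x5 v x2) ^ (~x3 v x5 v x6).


A definite clause has exactly one positive literal.
Clause 1: 2 positive -> not definite
Clause 2: 1 positive -> definite
Clause 3: 2 positive -> not definite
Clause 4: 2 positive -> not definite
Definite clause count = 1.

1


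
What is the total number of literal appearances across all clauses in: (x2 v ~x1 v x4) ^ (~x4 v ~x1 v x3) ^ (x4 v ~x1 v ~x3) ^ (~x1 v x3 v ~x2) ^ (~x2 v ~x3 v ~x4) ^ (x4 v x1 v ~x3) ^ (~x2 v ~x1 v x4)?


Clause lengths: 3, 3, 3, 3, 3, 3, 3.
Sum = 3 + 3 + 3 + 3 + 3 + 3 + 3 = 21.

21


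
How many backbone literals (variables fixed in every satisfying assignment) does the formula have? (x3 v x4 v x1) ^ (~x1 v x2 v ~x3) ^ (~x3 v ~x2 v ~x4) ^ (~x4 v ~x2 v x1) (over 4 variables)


Find all satisfying assignments: 9 model(s).
Check which variables have the same value in every model.
No variable is fixed across all models.
Backbone size = 0.

0


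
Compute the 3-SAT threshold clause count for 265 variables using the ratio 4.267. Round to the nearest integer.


The 3-SAT phase transition occurs at approximately 4.267 clauses per variable.
m = 4.267 * 265 = 1130.755.
Rounded to nearest integer: 1131.

1131


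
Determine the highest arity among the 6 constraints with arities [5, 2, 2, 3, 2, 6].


The arities are: 5, 2, 2, 3, 2, 6.
Scan for the maximum value.
Maximum arity = 6.

6


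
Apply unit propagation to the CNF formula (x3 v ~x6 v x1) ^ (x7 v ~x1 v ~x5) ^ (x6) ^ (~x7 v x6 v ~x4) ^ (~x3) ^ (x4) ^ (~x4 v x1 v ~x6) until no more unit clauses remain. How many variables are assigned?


Unit propagation repeatedly assigns the literal in any unit clause, then simplifies.
Assignments in order: x6 = T, x3 = F, x1 = T, x4 = T.
No further unit clauses remain.
Total variables assigned = 4.

4


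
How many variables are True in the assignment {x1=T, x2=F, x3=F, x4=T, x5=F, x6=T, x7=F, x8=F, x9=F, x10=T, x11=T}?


The weight is the number of variables assigned True.
True variables: x1, x4, x6, x10, x11.
Weight = 5.

5


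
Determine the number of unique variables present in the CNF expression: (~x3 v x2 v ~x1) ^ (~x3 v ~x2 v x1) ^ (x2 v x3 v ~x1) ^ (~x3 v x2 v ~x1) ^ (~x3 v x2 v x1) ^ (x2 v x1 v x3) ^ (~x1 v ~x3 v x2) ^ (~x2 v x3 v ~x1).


Identify each distinct variable in the formula.
Variables found: x1, x2, x3.
Total distinct variables = 3.

3


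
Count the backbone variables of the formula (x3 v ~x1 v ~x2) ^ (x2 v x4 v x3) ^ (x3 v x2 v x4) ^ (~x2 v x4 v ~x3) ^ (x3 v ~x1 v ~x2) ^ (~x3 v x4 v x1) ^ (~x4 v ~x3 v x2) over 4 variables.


Find all satisfying assignments: 7 model(s).
Check which variables have the same value in every model.
No variable is fixed across all models.
Backbone size = 0.

0


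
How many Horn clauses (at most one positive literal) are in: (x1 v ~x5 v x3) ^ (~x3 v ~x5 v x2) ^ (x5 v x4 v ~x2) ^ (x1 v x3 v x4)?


A Horn clause has at most one positive literal.
Clause 1: 2 positive lit(s) -> not Horn
Clause 2: 1 positive lit(s) -> Horn
Clause 3: 2 positive lit(s) -> not Horn
Clause 4: 3 positive lit(s) -> not Horn
Total Horn clauses = 1.

1


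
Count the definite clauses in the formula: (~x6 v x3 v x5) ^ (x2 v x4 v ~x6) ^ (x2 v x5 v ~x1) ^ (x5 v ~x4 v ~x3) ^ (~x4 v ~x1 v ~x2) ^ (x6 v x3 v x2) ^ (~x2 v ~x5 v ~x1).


A definite clause has exactly one positive literal.
Clause 1: 2 positive -> not definite
Clause 2: 2 positive -> not definite
Clause 3: 2 positive -> not definite
Clause 4: 1 positive -> definite
Clause 5: 0 positive -> not definite
Clause 6: 3 positive -> not definite
Clause 7: 0 positive -> not definite
Definite clause count = 1.

1


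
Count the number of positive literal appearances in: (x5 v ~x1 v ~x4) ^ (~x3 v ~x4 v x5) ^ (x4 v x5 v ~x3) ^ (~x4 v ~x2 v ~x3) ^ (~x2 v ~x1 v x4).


Scan each clause for unnegated literals.
Clause 1: 1 positive; Clause 2: 1 positive; Clause 3: 2 positive; Clause 4: 0 positive; Clause 5: 1 positive.
Total positive literal occurrences = 5.

5


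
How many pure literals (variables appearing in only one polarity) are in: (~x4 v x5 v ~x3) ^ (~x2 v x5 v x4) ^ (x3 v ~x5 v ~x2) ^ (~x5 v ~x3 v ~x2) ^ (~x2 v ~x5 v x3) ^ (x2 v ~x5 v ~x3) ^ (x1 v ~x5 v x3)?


A pure literal appears in only one polarity across all clauses.
Pure literals: x1 (positive only).
Count = 1.

1


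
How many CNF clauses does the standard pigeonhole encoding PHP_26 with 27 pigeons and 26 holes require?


The PHP encoding has two parts:
1) At-least-one-hole clauses: 27 (one per pigeon, each with 26 literals).
2) At-most-one-pigeon-per-hole clauses: 26 holes * C(27,2) = 26 * 351 = 9126.
Total clauses = 27 + 9126 = 9153.

9153


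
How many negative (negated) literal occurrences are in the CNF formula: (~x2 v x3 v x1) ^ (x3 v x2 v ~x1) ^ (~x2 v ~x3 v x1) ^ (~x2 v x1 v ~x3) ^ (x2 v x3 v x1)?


Scan each clause for negated literals.
Clause 1: 1 negative; Clause 2: 1 negative; Clause 3: 2 negative; Clause 4: 2 negative; Clause 5: 0 negative.
Total negative literal occurrences = 6.

6


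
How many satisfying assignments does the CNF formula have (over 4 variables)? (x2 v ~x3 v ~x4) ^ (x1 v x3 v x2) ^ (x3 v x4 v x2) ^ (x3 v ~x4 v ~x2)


Enumerate all 16 truth assignments over 4 variables.
Test each against every clause.
Satisfying assignments found: 9.

9


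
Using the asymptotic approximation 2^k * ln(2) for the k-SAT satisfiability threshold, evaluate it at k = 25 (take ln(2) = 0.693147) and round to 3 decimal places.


Using the asymptotic formula: threshold ~ 2^k * ln(2).
2^25 = 33554432.
33554432 * 0.693147 = 23258153.878.

23258153.878


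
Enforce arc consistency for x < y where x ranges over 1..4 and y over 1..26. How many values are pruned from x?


For the constraint x < y, x needs a supporting value in y's domain.
x can be at most 25 (one less than y's maximum).
Valid x values from domain: 4 out of 4.
Pruned = 4 - 4 = 0.

0


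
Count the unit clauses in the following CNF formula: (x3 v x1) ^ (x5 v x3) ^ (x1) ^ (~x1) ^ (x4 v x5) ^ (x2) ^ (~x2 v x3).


A unit clause contains exactly one literal.
Unit clauses found: (x1), (~x1), (x2).
Count = 3.

3


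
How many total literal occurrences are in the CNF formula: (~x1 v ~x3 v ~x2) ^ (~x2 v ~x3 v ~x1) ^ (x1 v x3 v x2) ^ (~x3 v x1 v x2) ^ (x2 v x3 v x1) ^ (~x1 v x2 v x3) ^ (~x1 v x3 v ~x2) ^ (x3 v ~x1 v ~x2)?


Clause lengths: 3, 3, 3, 3, 3, 3, 3, 3.
Sum = 3 + 3 + 3 + 3 + 3 + 3 + 3 + 3 = 24.

24


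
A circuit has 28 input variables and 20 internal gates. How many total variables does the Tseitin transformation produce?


The Tseitin transformation introduces one auxiliary variable per gate.
Total variables = inputs + gates = 28 + 20 = 48.

48


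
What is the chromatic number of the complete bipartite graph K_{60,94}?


K_{60,94} is bipartite by definition: the two parts are independent sets, with every edge crossing between them.
Color all vertices in one part with color 1 and all vertices in the other part with color 2.
Since the graph has at least one edge, one color does not suffice.
Chromatic number = 2.

2


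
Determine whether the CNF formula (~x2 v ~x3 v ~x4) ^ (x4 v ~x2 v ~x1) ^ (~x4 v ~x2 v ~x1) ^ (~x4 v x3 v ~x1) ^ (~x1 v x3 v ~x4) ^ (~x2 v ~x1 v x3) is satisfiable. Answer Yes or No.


Check all 16 possible truth assignments.
Number of satisfying assignments found: 10.
The formula is satisfiable.

Yes


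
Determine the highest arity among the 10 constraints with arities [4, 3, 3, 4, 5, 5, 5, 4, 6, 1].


The arities are: 4, 3, 3, 4, 5, 5, 5, 4, 6, 1.
Scan for the maximum value.
Maximum arity = 6.

6


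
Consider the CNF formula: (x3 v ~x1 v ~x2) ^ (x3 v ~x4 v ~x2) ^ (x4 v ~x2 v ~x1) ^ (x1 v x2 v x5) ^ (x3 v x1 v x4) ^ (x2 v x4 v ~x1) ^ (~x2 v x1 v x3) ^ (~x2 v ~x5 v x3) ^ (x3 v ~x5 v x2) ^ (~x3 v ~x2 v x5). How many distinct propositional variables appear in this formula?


Identify each distinct variable in the formula.
Variables found: x1, x2, x3, x4, x5.
Total distinct variables = 5.

5


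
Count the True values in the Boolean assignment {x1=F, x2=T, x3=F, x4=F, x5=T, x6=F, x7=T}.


The weight is the number of variables assigned True.
True variables: x2, x5, x7.
Weight = 3.

3


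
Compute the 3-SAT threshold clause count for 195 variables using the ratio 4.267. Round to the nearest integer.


The 3-SAT phase transition occurs at approximately 4.267 clauses per variable.
m = 4.267 * 195 = 832.065.
Rounded to nearest integer: 832.

832


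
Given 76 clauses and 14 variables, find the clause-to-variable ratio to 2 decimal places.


Clause-to-variable ratio = clauses / variables.
76 / 14 = 5.43.

5.43


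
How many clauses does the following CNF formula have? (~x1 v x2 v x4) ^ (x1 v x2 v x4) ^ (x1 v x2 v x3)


Each group enclosed in parentheses joined by ^ is one clause.
Counting the conjuncts: 3 clauses.

3


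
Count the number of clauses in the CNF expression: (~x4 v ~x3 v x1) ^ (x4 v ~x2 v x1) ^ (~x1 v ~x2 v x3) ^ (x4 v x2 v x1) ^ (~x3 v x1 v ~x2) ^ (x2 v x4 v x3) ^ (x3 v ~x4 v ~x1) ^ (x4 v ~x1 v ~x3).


Each group enclosed in parentheses joined by ^ is one clause.
Counting the conjuncts: 8 clauses.

8


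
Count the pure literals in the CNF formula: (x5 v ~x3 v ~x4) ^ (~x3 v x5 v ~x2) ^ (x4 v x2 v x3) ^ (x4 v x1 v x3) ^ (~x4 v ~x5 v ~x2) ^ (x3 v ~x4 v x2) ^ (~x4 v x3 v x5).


A pure literal appears in only one polarity across all clauses.
Pure literals: x1 (positive only).
Count = 1.

1


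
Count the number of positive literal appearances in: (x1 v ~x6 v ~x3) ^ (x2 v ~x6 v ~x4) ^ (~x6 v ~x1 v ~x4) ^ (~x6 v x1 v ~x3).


Scan each clause for unnegated literals.
Clause 1: 1 positive; Clause 2: 1 positive; Clause 3: 0 positive; Clause 4: 1 positive.
Total positive literal occurrences = 3.

3


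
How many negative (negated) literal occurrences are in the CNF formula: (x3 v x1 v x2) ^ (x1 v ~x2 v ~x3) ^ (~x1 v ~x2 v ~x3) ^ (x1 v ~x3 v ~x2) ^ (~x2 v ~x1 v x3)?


Scan each clause for negated literals.
Clause 1: 0 negative; Clause 2: 2 negative; Clause 3: 3 negative; Clause 4: 2 negative; Clause 5: 2 negative.
Total negative literal occurrences = 9.

9


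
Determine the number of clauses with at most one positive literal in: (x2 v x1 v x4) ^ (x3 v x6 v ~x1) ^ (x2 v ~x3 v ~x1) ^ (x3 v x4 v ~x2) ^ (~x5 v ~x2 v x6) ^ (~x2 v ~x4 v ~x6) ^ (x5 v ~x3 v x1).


A Horn clause has at most one positive literal.
Clause 1: 3 positive lit(s) -> not Horn
Clause 2: 2 positive lit(s) -> not Horn
Clause 3: 1 positive lit(s) -> Horn
Clause 4: 2 positive lit(s) -> not Horn
Clause 5: 1 positive lit(s) -> Horn
Clause 6: 0 positive lit(s) -> Horn
Clause 7: 2 positive lit(s) -> not Horn
Total Horn clauses = 3.

3


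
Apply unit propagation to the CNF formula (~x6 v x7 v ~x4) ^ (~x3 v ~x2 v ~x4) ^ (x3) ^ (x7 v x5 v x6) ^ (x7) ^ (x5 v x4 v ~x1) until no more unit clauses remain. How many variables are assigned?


Unit propagation repeatedly assigns the literal in any unit clause, then simplifies.
Assignments in order: x3 = T, x7 = T.
No further unit clauses remain.
Total variables assigned = 2.

2


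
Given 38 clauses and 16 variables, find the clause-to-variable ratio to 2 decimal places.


Clause-to-variable ratio = clauses / variables.
38 / 16 = 2.38.

2.38


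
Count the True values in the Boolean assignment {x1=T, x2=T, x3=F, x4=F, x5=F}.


The weight is the number of variables assigned True.
True variables: x1, x2.
Weight = 2.

2


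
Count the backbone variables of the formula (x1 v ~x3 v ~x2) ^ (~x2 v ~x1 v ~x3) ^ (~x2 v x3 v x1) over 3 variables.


Find all satisfying assignments: 5 model(s).
Check which variables have the same value in every model.
No variable is fixed across all models.
Backbone size = 0.

0


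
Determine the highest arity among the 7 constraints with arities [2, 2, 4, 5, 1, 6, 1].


The arities are: 2, 2, 4, 5, 1, 6, 1.
Scan for the maximum value.
Maximum arity = 6.

6


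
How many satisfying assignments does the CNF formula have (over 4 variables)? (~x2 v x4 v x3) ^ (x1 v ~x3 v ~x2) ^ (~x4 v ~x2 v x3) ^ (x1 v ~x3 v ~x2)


Enumerate all 16 truth assignments over 4 variables.
Test each against every clause.
Satisfying assignments found: 10.

10


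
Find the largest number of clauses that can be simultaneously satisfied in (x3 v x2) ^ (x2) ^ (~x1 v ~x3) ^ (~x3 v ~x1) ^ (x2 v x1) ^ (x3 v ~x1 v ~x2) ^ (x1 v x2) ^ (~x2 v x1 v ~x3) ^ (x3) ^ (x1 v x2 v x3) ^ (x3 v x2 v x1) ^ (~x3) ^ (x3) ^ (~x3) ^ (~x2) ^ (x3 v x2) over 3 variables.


Enumerate all 8 truth assignments.
For each, count how many of the 16 clauses are satisfied.
The formula is not fully satisfiable, so the maximum is below 16.
Maximum simultaneously satisfiable clauses = 13.

13


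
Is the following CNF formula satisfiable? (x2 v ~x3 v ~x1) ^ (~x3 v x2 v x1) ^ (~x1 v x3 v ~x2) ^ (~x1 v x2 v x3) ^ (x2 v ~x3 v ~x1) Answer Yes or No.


Check all 8 possible truth assignments.
Number of satisfying assignments found: 4.
The formula is satisfiable.

Yes


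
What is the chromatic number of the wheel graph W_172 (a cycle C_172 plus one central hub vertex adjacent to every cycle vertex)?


W_172 consists of the cycle C_172 together with a hub vertex adjacent to every cycle vertex.
The cycle C_172 needs 2 colors (even cycle -> 2).
The hub is adjacent to every cycle vertex, so it must receive a new color distinct from all of them.
Chromatic number = 2 + 1 = 3.

3


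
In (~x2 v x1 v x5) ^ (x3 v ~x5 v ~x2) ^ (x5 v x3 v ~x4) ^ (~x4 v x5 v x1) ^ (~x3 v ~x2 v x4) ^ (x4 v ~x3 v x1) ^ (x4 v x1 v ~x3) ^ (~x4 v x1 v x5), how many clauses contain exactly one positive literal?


A definite clause has exactly one positive literal.
Clause 1: 2 positive -> not definite
Clause 2: 1 positive -> definite
Clause 3: 2 positive -> not definite
Clause 4: 2 positive -> not definite
Clause 5: 1 positive -> definite
Clause 6: 2 positive -> not definite
Clause 7: 2 positive -> not definite
Clause 8: 2 positive -> not definite
Definite clause count = 2.

2


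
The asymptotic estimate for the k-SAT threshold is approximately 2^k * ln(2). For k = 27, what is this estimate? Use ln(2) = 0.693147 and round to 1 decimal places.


Using the asymptotic formula: threshold ~ 2^k * ln(2).
2^27 = 134217728.
134217728 * 0.693147 = 93032615.5.

93032615.5


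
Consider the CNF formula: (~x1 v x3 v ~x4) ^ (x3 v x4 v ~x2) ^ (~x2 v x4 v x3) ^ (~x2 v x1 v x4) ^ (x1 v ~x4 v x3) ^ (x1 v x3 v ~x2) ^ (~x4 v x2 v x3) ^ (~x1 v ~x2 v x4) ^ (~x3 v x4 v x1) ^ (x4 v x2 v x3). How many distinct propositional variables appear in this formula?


Identify each distinct variable in the formula.
Variables found: x1, x2, x3, x4.
Total distinct variables = 4.

4


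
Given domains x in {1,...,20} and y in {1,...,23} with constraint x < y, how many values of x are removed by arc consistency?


For the constraint x < y, x needs a supporting value in y's domain.
x can be at most 22 (one less than y's maximum).
Valid x values from domain: 20 out of 20.
Pruned = 20 - 20 = 0.

0


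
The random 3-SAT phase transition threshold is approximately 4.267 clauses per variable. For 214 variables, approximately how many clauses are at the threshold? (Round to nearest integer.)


The 3-SAT phase transition occurs at approximately 4.267 clauses per variable.
m = 4.267 * 214 = 913.138.
Rounded to nearest integer: 913.

913


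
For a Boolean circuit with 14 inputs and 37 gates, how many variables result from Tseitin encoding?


The Tseitin transformation introduces one auxiliary variable per gate.
Total variables = inputs + gates = 14 + 37 = 51.

51


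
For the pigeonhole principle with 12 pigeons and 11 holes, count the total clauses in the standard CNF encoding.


The PHP encoding has two parts:
1) At-least-one-hole clauses: 12 (one per pigeon, each with 11 literals).
2) At-most-one-pigeon-per-hole clauses: 11 holes * C(12,2) = 11 * 66 = 726.
Total clauses = 12 + 726 = 738.

738


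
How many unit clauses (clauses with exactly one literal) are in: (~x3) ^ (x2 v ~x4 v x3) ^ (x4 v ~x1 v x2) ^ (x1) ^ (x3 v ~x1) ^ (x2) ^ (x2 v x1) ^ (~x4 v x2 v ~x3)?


A unit clause contains exactly one literal.
Unit clauses found: (~x3), (x1), (x2).
Count = 3.

3


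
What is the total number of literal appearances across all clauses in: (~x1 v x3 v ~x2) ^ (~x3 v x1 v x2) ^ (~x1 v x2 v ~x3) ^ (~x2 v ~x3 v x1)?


Clause lengths: 3, 3, 3, 3.
Sum = 3 + 3 + 3 + 3 = 12.

12


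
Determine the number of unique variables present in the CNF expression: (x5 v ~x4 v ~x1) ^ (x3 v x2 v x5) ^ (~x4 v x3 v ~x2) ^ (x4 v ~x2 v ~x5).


Identify each distinct variable in the formula.
Variables found: x1, x2, x3, x4, x5.
Total distinct variables = 5.

5


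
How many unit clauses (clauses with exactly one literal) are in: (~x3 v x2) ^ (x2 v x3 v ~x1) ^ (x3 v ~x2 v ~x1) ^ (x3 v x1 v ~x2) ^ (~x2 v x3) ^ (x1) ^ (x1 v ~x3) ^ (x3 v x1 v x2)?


A unit clause contains exactly one literal.
Unit clauses found: (x1).
Count = 1.

1


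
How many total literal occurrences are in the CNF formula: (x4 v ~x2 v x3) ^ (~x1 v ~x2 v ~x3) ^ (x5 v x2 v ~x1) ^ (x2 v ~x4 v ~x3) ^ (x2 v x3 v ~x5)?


Clause lengths: 3, 3, 3, 3, 3.
Sum = 3 + 3 + 3 + 3 + 3 = 15.

15


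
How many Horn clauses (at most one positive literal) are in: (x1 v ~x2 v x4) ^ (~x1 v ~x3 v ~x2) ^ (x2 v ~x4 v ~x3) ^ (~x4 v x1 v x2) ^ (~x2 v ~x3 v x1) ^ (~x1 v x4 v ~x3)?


A Horn clause has at most one positive literal.
Clause 1: 2 positive lit(s) -> not Horn
Clause 2: 0 positive lit(s) -> Horn
Clause 3: 1 positive lit(s) -> Horn
Clause 4: 2 positive lit(s) -> not Horn
Clause 5: 1 positive lit(s) -> Horn
Clause 6: 1 positive lit(s) -> Horn
Total Horn clauses = 4.

4


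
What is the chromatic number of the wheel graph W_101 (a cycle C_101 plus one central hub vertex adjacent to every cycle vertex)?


W_101 consists of the cycle C_101 together with a hub vertex adjacent to every cycle vertex.
The cycle C_101 needs 3 colors (odd cycle -> 3).
The hub is adjacent to every cycle vertex, so it must receive a new color distinct from all of them.
Chromatic number = 3 + 1 = 4.

4


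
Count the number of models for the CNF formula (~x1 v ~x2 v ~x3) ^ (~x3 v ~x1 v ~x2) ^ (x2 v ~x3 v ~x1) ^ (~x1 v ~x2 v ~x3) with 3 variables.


Enumerate all 8 truth assignments over 3 variables.
Test each against every clause.
Satisfying assignments found: 6.

6


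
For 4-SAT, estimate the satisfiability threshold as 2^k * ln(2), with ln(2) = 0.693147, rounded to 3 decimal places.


Using the asymptotic formula: threshold ~ 2^k * ln(2).
2^4 = 16.
16 * 0.693147 = 11.09.

11.09


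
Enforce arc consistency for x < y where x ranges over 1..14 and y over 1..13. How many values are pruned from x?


For the constraint x < y, x needs a supporting value in y's domain.
x can be at most 12 (one less than y's maximum).
Valid x values from domain: 12 out of 14.
Pruned = 14 - 12 = 2.

2


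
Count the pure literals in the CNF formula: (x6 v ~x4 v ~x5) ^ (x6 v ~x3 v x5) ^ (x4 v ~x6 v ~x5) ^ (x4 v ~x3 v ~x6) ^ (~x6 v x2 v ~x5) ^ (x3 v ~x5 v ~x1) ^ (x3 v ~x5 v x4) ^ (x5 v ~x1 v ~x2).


A pure literal appears in only one polarity across all clauses.
Pure literals: x1 (negative only).
Count = 1.

1


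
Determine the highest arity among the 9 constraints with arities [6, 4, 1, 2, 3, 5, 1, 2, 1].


The arities are: 6, 4, 1, 2, 3, 5, 1, 2, 1.
Scan for the maximum value.
Maximum arity = 6.

6


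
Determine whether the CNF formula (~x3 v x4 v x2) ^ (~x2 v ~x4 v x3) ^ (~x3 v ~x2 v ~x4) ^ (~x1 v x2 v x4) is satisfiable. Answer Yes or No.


Check all 16 possible truth assignments.
Number of satisfying assignments found: 9.
The formula is satisfiable.

Yes


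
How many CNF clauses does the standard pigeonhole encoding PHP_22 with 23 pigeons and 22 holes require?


The PHP encoding has two parts:
1) At-least-one-hole clauses: 23 (one per pigeon, each with 22 literals).
2) At-most-one-pigeon-per-hole clauses: 22 holes * C(23,2) = 22 * 253 = 5566.
Total clauses = 23 + 5566 = 5589.

5589


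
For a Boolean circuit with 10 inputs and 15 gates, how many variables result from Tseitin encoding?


The Tseitin transformation introduces one auxiliary variable per gate.
Total variables = inputs + gates = 10 + 15 = 25.

25


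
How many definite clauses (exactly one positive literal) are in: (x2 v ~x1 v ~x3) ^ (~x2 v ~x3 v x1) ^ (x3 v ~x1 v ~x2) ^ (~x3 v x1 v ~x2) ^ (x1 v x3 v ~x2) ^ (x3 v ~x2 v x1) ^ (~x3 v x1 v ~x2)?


A definite clause has exactly one positive literal.
Clause 1: 1 positive -> definite
Clause 2: 1 positive -> definite
Clause 3: 1 positive -> definite
Clause 4: 1 positive -> definite
Clause 5: 2 positive -> not definite
Clause 6: 2 positive -> not definite
Clause 7: 1 positive -> definite
Definite clause count = 5.

5


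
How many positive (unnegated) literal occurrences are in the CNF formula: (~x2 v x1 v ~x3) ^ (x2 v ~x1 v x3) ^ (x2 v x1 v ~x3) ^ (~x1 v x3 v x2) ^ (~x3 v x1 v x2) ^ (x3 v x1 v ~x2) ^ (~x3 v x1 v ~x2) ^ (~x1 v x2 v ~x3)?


Scan each clause for unnegated literals.
Clause 1: 1 positive; Clause 2: 2 positive; Clause 3: 2 positive; Clause 4: 2 positive; Clause 5: 2 positive; Clause 6: 2 positive; Clause 7: 1 positive; Clause 8: 1 positive.
Total positive literal occurrences = 13.

13


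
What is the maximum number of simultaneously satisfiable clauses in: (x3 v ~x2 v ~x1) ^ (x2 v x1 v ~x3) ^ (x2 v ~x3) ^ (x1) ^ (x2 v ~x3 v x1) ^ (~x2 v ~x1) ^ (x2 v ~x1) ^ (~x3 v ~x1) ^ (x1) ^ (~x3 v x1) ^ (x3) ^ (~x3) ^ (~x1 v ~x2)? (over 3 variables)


Enumerate all 8 truth assignments.
For each, count how many of the 13 clauses are satisfied.
The formula is not fully satisfiable, so the maximum is below 13.
Maximum simultaneously satisfiable clauses = 11.

11


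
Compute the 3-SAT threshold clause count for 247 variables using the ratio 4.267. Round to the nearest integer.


The 3-SAT phase transition occurs at approximately 4.267 clauses per variable.
m = 4.267 * 247 = 1053.949.
Rounded to nearest integer: 1054.

1054


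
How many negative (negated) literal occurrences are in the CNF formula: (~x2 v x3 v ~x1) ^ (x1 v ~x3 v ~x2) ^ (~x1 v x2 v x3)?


Scan each clause for negated literals.
Clause 1: 2 negative; Clause 2: 2 negative; Clause 3: 1 negative.
Total negative literal occurrences = 5.

5


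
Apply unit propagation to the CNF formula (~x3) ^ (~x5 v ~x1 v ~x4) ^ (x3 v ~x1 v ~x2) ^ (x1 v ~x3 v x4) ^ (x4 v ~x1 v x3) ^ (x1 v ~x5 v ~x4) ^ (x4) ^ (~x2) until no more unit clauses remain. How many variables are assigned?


Unit propagation repeatedly assigns the literal in any unit clause, then simplifies.
Assignments in order: x3 = F, x4 = T, x2 = F.
No further unit clauses remain.
Total variables assigned = 3.

3


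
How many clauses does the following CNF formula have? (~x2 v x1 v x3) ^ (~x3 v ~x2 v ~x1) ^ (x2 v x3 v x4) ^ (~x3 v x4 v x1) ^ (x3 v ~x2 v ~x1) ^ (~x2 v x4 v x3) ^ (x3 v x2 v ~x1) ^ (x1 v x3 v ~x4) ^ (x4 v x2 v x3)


Each group enclosed in parentheses joined by ^ is one clause.
Counting the conjuncts: 9 clauses.

9


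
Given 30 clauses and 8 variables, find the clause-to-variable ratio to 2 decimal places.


Clause-to-variable ratio = clauses / variables.
30 / 8 = 3.75.

3.75


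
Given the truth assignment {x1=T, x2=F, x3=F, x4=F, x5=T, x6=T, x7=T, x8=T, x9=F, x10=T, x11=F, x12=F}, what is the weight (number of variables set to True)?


The weight is the number of variables assigned True.
True variables: x1, x5, x6, x7, x8, x10.
Weight = 6.

6


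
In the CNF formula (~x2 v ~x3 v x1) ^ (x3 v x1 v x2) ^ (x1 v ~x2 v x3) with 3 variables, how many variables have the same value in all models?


Find all satisfying assignments: 5 model(s).
Check which variables have the same value in every model.
No variable is fixed across all models.
Backbone size = 0.

0


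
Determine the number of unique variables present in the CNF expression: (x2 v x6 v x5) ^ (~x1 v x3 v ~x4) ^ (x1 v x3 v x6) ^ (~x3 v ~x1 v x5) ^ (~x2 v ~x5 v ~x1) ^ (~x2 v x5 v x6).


Identify each distinct variable in the formula.
Variables found: x1, x2, x3, x4, x5, x6.
Total distinct variables = 6.

6


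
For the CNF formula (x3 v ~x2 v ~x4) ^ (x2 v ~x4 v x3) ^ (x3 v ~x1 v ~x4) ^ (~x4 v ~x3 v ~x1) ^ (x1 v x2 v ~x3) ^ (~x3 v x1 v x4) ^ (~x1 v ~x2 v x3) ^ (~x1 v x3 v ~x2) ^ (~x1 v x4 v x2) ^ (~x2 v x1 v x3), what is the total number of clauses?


Each group enclosed in parentheses joined by ^ is one clause.
Counting the conjuncts: 10 clauses.

10


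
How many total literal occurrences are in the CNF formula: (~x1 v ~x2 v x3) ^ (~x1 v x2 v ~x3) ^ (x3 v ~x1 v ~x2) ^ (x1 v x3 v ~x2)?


Clause lengths: 3, 3, 3, 3.
Sum = 3 + 3 + 3 + 3 = 12.

12


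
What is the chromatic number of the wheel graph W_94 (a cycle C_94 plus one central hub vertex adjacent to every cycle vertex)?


W_94 consists of the cycle C_94 together with a hub vertex adjacent to every cycle vertex.
The cycle C_94 needs 2 colors (even cycle -> 2).
The hub is adjacent to every cycle vertex, so it must receive a new color distinct from all of them.
Chromatic number = 2 + 1 = 3.

3


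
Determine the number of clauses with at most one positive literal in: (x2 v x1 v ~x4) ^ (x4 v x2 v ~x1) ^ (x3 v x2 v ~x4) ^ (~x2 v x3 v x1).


A Horn clause has at most one positive literal.
Clause 1: 2 positive lit(s) -> not Horn
Clause 2: 2 positive lit(s) -> not Horn
Clause 3: 2 positive lit(s) -> not Horn
Clause 4: 2 positive lit(s) -> not Horn
Total Horn clauses = 0.

0


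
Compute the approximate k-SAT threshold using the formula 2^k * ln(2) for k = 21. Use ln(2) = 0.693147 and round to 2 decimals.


Using the asymptotic formula: threshold ~ 2^k * ln(2).
2^21 = 2097152.
2097152 * 0.693147 = 1453634.62.

1453634.62


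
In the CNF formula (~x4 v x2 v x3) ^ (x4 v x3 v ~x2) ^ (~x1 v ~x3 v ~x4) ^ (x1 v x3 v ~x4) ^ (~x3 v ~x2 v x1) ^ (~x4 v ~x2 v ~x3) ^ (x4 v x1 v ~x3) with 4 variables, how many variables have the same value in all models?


Find all satisfying assignments: 6 model(s).
Check which variables have the same value in every model.
No variable is fixed across all models.
Backbone size = 0.

0


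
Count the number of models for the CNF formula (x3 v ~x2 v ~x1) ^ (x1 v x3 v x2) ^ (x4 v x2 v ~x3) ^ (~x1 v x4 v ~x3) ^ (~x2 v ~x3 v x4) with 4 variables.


Enumerate all 16 truth assignments over 4 variables.
Test each against every clause.
Satisfying assignments found: 8.

8


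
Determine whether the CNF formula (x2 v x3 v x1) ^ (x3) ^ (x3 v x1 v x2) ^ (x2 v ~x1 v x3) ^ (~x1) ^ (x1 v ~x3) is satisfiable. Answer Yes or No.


Check all 8 possible truth assignments.
Number of satisfying assignments found: 0.
The formula is unsatisfiable.

No


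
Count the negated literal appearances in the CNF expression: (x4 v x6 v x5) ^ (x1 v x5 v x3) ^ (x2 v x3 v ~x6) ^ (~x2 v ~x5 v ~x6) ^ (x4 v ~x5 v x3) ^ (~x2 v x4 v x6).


Scan each clause for negated literals.
Clause 1: 0 negative; Clause 2: 0 negative; Clause 3: 1 negative; Clause 4: 3 negative; Clause 5: 1 negative; Clause 6: 1 negative.
Total negative literal occurrences = 6.

6


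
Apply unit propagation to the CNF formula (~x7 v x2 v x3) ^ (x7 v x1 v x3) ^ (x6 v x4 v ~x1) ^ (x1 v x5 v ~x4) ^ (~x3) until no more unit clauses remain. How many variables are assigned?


Unit propagation repeatedly assigns the literal in any unit clause, then simplifies.
Assignments in order: x3 = F.
No further unit clauses remain.
Total variables assigned = 1.

1


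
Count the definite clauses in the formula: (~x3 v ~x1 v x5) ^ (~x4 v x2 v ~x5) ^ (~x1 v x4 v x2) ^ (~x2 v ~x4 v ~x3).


A definite clause has exactly one positive literal.
Clause 1: 1 positive -> definite
Clause 2: 1 positive -> definite
Clause 3: 2 positive -> not definite
Clause 4: 0 positive -> not definite
Definite clause count = 2.

2


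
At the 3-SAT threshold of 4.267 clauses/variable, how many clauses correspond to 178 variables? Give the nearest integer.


The 3-SAT phase transition occurs at approximately 4.267 clauses per variable.
m = 4.267 * 178 = 759.526.
Rounded to nearest integer: 760.

760


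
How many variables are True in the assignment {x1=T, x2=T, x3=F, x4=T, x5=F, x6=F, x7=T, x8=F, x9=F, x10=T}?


The weight is the number of variables assigned True.
True variables: x1, x2, x4, x7, x10.
Weight = 5.

5


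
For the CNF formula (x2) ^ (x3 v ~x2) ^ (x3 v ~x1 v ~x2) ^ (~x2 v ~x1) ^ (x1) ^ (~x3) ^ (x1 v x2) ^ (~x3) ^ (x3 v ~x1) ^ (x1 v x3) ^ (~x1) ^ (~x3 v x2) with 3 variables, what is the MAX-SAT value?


Enumerate all 8 truth assignments.
For each, count how many of the 12 clauses are satisfied.
The formula is not fully satisfiable, so the maximum is below 12.
Maximum simultaneously satisfiable clauses = 9.

9


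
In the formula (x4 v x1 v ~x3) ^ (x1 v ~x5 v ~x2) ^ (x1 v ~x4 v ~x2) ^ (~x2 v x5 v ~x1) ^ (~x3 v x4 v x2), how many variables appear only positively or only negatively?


A pure literal appears in only one polarity across all clauses.
Pure literals: x3 (negative only).
Count = 1.

1


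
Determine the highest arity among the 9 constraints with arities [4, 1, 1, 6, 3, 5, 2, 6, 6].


The arities are: 4, 1, 1, 6, 3, 5, 2, 6, 6.
Scan for the maximum value.
Maximum arity = 6.

6


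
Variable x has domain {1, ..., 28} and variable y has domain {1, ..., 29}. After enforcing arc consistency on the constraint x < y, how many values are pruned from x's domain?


For the constraint x < y, x needs a supporting value in y's domain.
x can be at most 28 (one less than y's maximum).
Valid x values from domain: 28 out of 28.
Pruned = 28 - 28 = 0.

0


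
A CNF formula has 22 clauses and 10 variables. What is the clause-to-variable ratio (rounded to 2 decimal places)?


Clause-to-variable ratio = clauses / variables.
22 / 10 = 2.2.

2.2


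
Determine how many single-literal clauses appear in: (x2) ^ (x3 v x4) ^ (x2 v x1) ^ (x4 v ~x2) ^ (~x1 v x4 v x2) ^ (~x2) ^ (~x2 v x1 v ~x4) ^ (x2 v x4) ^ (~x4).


A unit clause contains exactly one literal.
Unit clauses found: (x2), (~x2), (~x4).
Count = 3.

3


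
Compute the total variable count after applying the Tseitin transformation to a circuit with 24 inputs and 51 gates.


The Tseitin transformation introduces one auxiliary variable per gate.
Total variables = inputs + gates = 24 + 51 = 75.

75


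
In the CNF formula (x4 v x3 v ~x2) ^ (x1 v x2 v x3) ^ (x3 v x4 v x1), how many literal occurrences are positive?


Scan each clause for unnegated literals.
Clause 1: 2 positive; Clause 2: 3 positive; Clause 3: 3 positive.
Total positive literal occurrences = 8.

8


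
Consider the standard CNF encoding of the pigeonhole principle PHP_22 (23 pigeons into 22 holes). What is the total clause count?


The PHP encoding has two parts:
1) At-least-one-hole clauses: 23 (one per pigeon, each with 22 literals).
2) At-most-one-pigeon-per-hole clauses: 22 holes * C(23,2) = 22 * 253 = 5566.
Total clauses = 23 + 5566 = 5589.

5589


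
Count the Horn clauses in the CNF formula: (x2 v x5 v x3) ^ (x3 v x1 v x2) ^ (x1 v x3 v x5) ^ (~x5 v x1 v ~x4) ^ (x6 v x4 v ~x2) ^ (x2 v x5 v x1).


A Horn clause has at most one positive literal.
Clause 1: 3 positive lit(s) -> not Horn
Clause 2: 3 positive lit(s) -> not Horn
Clause 3: 3 positive lit(s) -> not Horn
Clause 4: 1 positive lit(s) -> Horn
Clause 5: 2 positive lit(s) -> not Horn
Clause 6: 3 positive lit(s) -> not Horn
Total Horn clauses = 1.

1
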